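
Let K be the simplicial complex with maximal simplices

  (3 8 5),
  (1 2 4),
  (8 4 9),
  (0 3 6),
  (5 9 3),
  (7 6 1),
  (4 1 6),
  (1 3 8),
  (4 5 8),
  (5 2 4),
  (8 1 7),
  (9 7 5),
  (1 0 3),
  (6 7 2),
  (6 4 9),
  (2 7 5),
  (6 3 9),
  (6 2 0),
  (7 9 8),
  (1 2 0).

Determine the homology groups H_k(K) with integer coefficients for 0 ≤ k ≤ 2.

H_0 ≅ Z,  H_1 ≅ Z × Z/2,  H_2 = 0.

We work with the vertex ordering 0 < 1 < 2 < 3 < 4 < 5 < 6 < 7 < 8 < 9. The simplices of K, each written with vertices in increasing order, are:

  0-simplices (10): [0], [1], [2], [3], [4], [5], [6], [7], [8], [9]
  1-simplices (30): (30 of them)
  2-simplices (20): (20 of them)

so the chain groups are C_0 ≅ Z^10, C_1 ≅ Z^30, C_2 ≅ Z^20.

∂_1: C_1 → C_0 is given by ∂[p,q] = [q] − [p]. For instance
  ∂[4,9] = [9] − [4].
As a 10×30 matrix over Z this has rank 9, with invariant factors (1,1,1,1,1,1,1,1,1).

The boundary map ∂_2: C_2 → C_1 sends each 2-simplex [p,q,r] to [q,r] − [p,r] + [p,q]. For instance
  ∂[0,2,6] = [2,6] − [0,6] + [0,2],
  ∂[1,7,8] = [7,8] − [1,8] + [1,7].
The 30×20 boundary matrix has rank 20 and Smith normal form diag(1,1,1,1,1,1,1,1,1,1,1,1,1,1,1,1,1,1,1,2).

Now H_k = ker ∂_k / im ∂_{k+1}, so:

  H_0: rank C_0 − rank ∂_1 = 10 − 9 = 1, and the invariant factors of ∂_1 are all 1, so H_0 ≅ Z.
  H_1: rank ker ∂_1 − rank ∂_2 = (30 − 9) − 20 = 1, and ∂_2 has invariant factor 2 > 1, so H_1 ≅ Z × Z/2.
  H_2: rank ker ∂_2 − rank ∂_3 = (20 − 20) − 0 = 0, and there is no ∂_3, so H_2 ≅ 0.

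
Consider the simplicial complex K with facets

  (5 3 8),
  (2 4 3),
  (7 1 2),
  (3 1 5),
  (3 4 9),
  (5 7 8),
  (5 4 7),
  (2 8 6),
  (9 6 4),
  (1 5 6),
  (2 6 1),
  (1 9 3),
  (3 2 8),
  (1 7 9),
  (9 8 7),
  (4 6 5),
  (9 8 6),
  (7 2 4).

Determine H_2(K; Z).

K has 9 vertices, 27 edges, 18 triangles.
rank ∂_2 = 17, rank ∂_3 = 0 ⇒ b_2 = 18 − 17 − 0 = 1. So H_2 = Z.

H_2 = Z.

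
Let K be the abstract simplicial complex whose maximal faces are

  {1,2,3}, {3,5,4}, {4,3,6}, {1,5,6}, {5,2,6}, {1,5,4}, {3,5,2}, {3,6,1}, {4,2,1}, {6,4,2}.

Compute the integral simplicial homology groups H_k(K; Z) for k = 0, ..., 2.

Fix the vertex order 1 < 2 < 3 < 4 < 5 < 6 and write every simplex with vertices in increasing order. Then dim K = 2 and the simplices of K are:

  0-simplices (6): [1], [2], [3], [4], [5], [6]
  1-simplices (15): [1,2], [1,3], [1,4], [1,5], [1,6], [2,3], [2,4], [2,5], [2,6], [3,4], [3,5], [3,6], [4,5], [4,6], [5,6]
  2-simplices (10): [1,2,3], [1,2,4], [1,3,6], [1,4,5], [1,5,6], [2,3,5], [2,4,6], [2,5,6], [3,4,5], [3,4,6]

Hence C_0 ≅ Z^6, C_1 ≅ Z^15, C_2 ≅ Z^10.

Boundary ∂_1: C_1 → C_0 maps an edge to its endpoints' difference, ∂[p,q] = q − p.
This gives a 6×15 integer matrix of rank 5; reducing to Smith normal form yields diagonal entries (1,1,1,1,1).

∂_2: C_2 → C_1 acts by ∂[p,q,r] = [q,r] − [p,r] + [p,q]. For instance
  ∂[2,4,6] = [4,6] − [2,6] + [2,4],
  ∂[1,2,3] = [2,3] − [1,3] + [1,2].
The 15×10 boundary matrix has rank 10 and Smith normal form diag(1,1,1,1,1,1,1,1,1,2).

Reading off H_k = ker ∂_k / im ∂_{k+1}:

  H_0: rank C_0 − rank ∂_1 = 6 − 5 = 1, and the invariant factors of ∂_1 are all 1, so H_0 = Z.
  H_1: rank ker ∂_1 − rank ∂_2 = (15 − 5) − 10 = 0, and ∂_2 has invariant factor 2 > 1, so H_1 = Z/2.
  H_2: rank ker ∂_2 − rank ∂_3 = (10 − 10) − 0 = 0, and there is no ∂_3, so H_2 = 0.

H_0 = Z,  H_1 = Z/2,  H_2 = 0.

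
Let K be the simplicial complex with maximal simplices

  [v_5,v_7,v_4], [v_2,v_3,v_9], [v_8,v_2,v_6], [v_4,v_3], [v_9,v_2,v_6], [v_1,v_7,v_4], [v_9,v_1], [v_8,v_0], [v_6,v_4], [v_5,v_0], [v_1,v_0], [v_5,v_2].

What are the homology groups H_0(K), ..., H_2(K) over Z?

Order the vertices as v_0 < v_1 < v_2 < v_3 < v_4 < v_5 < v_6 < v_7 < v_8 < v_9. Listing each simplex with vertices in this order, K has dimension 2 with simplices:

  0-simplices (10): [v_0], [v_1], [v_2], [v_3], [v_4], [v_5], [v_6], [v_7], [v_8], [v_9]
  1-simplices (19): (19 of them)
  2-simplices (5): [v_1,v_4,v_7], [v_2,v_3,v_9], [v_2,v_6,v_8], [v_2,v_6,v_9], [v_4,v_5,v_7]

Hence C_0 ≅ Z^10, C_1 ≅ Z^19, C_2 ≅ Z^5.

The boundary map ∂_1: C_1 → C_0 sends each edge [p,q] (with p < q) to q − p.
As a 10×19 matrix over Z this has rank 9, with invariant factors (1,1,1,1,1,1,1,1,1).

The boundary map ∂_2: C_2 → C_1 sends each 2-simplex [p,q,r] to [q,r] − [p,r] + [p,q]. For instance
  ∂[v_1,v_4,v_7] = [v_4,v_7] − [v_1,v_7] + [v_1,v_4],
  ∂[v_4,v_5,v_7] = [v_5,v_7] − [v_4,v_7] + [v_4,v_5].
The resulting 19×5 matrix has rank 5, and its Smith normal form has invariant factors (1,1,1,1,1).

Now H_k = ker ∂_k / im ∂_{k+1}, so:

  H_0: rank C_0 − rank ∂_1 = 10 − 9 = 1, and the invariant factors of ∂_1 are all 1, so H_0 ≅ Z.
  H_1: rank ker ∂_1 − rank ∂_2 = (19 − 9) − 5 = 5, and the invariant factors of ∂_2 are all 1, so H_1 ≅ Z^5.
  H_2: rank ker ∂_2 − rank ∂_3 = (5 − 5) − 0 = 0, and there is no ∂_3, so H_2 ≅ 0.

As a check, the Euler characteristic is 10 − 19 + 5 = -4, which agrees with 1 − 5 + 0 = -4.

H_0 ≅ Z,  H_1 ≅ Z^5,  H_2 = 0.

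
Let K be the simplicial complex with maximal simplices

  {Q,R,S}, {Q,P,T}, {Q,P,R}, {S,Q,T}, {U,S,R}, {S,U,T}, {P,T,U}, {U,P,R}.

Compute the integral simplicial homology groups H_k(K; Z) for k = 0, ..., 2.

Fix the vertex order P < Q < R < S < T < U and write every simplex with vertices in increasing order. Then dim K = 2 and the simplices of K are:

  0-simplices (6): P, Q, R, S, T, U
  1-simplices (12): PQ, PR, PT, PU, QR, QS, QT, RS, RU, ST, SU, TU
  2-simplices (8): PQR, PQT, PRU, PTU, QRS, QST, RSU, STU

Hence C_0 ≅ Z^6, C_1 ≅ Z^12, C_2 ≅ Z^8.

The boundary map ∂_1: C_1 → C_0 is given by ∂[p,q] = [q] − [p]. For instance
  ∂PR = R − P.
The resulting 6×12 matrix has rank 5, and its Smith normal form has invariant factors (1,1,1,1,1).

∂_2: C_2 → C_1 acts by ∂[p,q,r] = [q,r] − [p,r] + [p,q]. For instance
  ∂PQT = QT − PT + PQ,
  ∂STU = TU − SU + ST.
The 12×8 boundary matrix has rank 7 and Smith normal form diag(1,1,1,1,1,1,1).

Reading off H_k = ker ∂_k / im ∂_{k+1}:

  H_0: rank C_0 − rank ∂_1 = 6 − 5 = 1, and the invariant factors of ∂_1 are all 1, so H_0 ≅ Z.
  H_1: rank ker ∂_1 − rank ∂_2 = (12 − 5) − 7 = 0, and the invariant factors of ∂_2 are all 1, so H_1 ≅ 0.
  H_2: rank ker ∂_2 − rank ∂_3 = (8 − 7) − 0 = 1, and there is no ∂_3, so H_2 ≅ Z.

As a check, the Euler characteristic is 6 − 12 + 8 = 2, which agrees with 1 − 0 + 1 = 2.

H_0 = Z,  H_1 = 0,  H_2 = Z.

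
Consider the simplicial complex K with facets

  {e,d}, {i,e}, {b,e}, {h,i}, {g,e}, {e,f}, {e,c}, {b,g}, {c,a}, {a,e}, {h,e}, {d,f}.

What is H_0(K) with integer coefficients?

We work with the vertex ordering a < b < c < d < e < f < g < h < i. The simplices of K, each written with vertices in increasing order, are:

  0-simplices (9): a, b, c, d, e, f, g, h, i
  1-simplices (12): ac, ae, be, bg, ce, de, df, ef, eg, eh, ei, hi

Hence C_0 ≅ Z^9, C_1 ≅ Z^12.

Boundary ∂_1: C_1 → C_0 sends each edge [p,q] (with p < q) to q − p.
The 9×12 boundary matrix has rank 8 and Smith normal form diag(1,1,1,1,1,1,1,1).

Now H_k = ker ∂_k / im ∂_{k+1}, so:

  H_0: rank C_0 − rank ∂_1 = 9 − 8 = 1, and the invariant factors of ∂_1 are all 1, so H_0 = Z.

H_0 ≅ Z.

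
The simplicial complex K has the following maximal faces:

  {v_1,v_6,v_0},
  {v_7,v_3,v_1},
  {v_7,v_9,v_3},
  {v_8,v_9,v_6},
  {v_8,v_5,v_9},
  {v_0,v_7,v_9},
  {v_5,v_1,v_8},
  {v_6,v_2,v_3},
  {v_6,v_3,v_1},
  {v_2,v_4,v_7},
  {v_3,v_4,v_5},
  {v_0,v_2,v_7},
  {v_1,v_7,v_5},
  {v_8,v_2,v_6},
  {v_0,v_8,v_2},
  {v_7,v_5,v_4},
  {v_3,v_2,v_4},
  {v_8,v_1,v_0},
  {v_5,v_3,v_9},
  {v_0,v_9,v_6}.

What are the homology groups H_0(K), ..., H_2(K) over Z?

H_0 = Z,  H_1 = Z ⊕ Z/2,  H_2 = 0.

Fix the vertex order v_0 < v_1 < v_2 < v_3 < v_4 < v_5 < v_6 < v_7 < v_8 < v_9 and write every simplex with vertices in increasing order. Then dim K = 2 and the simplices of K are:

  0-simplices (10): [v_0], [v_1], [v_2], [v_3], [v_4], [v_5], [v_6], [v_7], [v_8], [v_9]
  1-simplices (30): (30 of them)
  2-simplices (20): (20 of them)

Hence C_0 ≅ Z^10, C_1 ≅ Z^30, C_2 ≅ Z^20.

∂_1: C_1 → C_0 sends each edge [p,q] (with p < q) to q − p. For instance
  ∂[v_1,v_6] = [v_6] − [v_1].
As a 10×30 matrix over Z this has rank 9, with invariant factors (1,1,1,1,1,1,1,1,1).

Boundary ∂_2: C_2 → C_1 sends each 2-simplex [p,q,r] to [q,r] − [p,r] + [p,q]. For instance
  ∂[v_0,v_2,v_8] = [v_2,v_8] − [v_0,v_8] + [v_0,v_2],
  ∂[v_2,v_3,v_6] = [v_3,v_6] − [v_2,v_6] + [v_2,v_3].
The resulting 30×20 matrix has rank 20, and its Smith normal form has invariant factors (1,1,1,1,1,1,1,1,1,1,1,1,1,1,1,1,1,1,1,2).

Now H_k = ker ∂_k / im ∂_{k+1}, so:

  H_0: rank C_0 − rank ∂_1 = 10 − 9 = 1, and the invariant factors of ∂_1 are all 1, so H_0 = Z.
  H_1: rank ker ∂_1 − rank ∂_2 = (30 − 9) − 20 = 1, and ∂_2 has invariant factor 2 > 1, so H_1 = Z ⊕ Z/2.
  H_2: rank ker ∂_2 − rank ∂_3 = (20 − 20) − 0 = 0, and there is no ∂_3, so H_2 = 0.

As a check, the Euler characteristic is 10 − 30 + 20 = 0, which agrees with 1 − 1 + 0 = 0.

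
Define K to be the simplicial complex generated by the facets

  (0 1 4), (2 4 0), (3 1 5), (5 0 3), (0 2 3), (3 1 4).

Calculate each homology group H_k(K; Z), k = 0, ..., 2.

H_0 = Z,  H_1 = Z,  H_2 = 0.

Take the total order 0 < 1 < 2 < 3 < 4 < 5 on the vertex set. Then K (dimension 2) consists of the simplices:

  0-simplices (6): [0], [1], [2], [3], [4], [5]
  1-simplices (12): [0,1], [0,2], [0,3], [0,4], [0,5], [1,3], [1,4], [1,5], [2,3], [2,4], [3,4], [3,5]
  2-simplices (6): [0,1,4], [0,2,3], [0,2,4], [0,3,5], [1,3,4], [1,3,5]

Hence C_0 ≅ Z^6, C_1 ≅ Z^12, C_2 ≅ Z^6.

∂_1: C_1 → C_0 maps an edge to its endpoints' difference, ∂[p,q] = q − p.
The resulting 6×12 matrix has rank 5, and its Smith normal form has invariant factors (1,1,1,1,1).

∂_2: C_2 → C_1 maps a triangle to the signed sum of its edges. For instance
  ∂[0,2,4] = [2,4] − [0,4] + [0,2],
  ∂[0,2,3] = [2,3] − [0,3] + [0,2].
The 12×6 boundary matrix has rank 6 and Smith normal form diag(1,1,1,1,1,1).

From H_k ≅ ker(∂_k) / im(∂_{k+1}) we obtain:

  H_0: rank C_0 − rank ∂_1 = 6 − 5 = 1, and the invariant factors of ∂_1 are all 1, so H_0 ≅ Z.
  H_1: rank ker ∂_1 − rank ∂_2 = (12 − 5) − 6 = 1, and the invariant factors of ∂_2 are all 1, so H_1 ≅ Z.
  H_2: rank ker ∂_2 − rank ∂_3 = (6 − 6) − 0 = 0, and there is no ∂_3, so H_2 ≅ 0.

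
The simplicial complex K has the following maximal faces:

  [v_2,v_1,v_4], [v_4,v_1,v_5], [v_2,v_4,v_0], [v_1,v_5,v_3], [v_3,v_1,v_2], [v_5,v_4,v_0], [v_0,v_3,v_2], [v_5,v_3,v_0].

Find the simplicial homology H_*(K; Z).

H_0 ≅ Z,  H_1 = 0,  H_2 ≅ Z.

Order the vertices as v_0 < v_1 < v_2 < v_3 < v_4 < v_5. Listing each simplex with vertices in this order, K has dimension 2 with simplices:

  0-simplices (6): [v_0], [v_1], [v_2], [v_3], [v_4], [v_5]
  1-simplices (12): [v_0,v_2], [v_0,v_3], [v_0,v_4], [v_0,v_5], [v_1,v_2], [v_1,v_3], [v_1,v_4], [v_1,v_5], [v_2,v_3], [v_2,v_4], [v_3,v_5], [v_4,v_5]
  2-simplices (8): [v_0,v_2,v_3], [v_0,v_2,v_4], [v_0,v_3,v_5], [v_0,v_4,v_5], [v_1,v_2,v_3], [v_1,v_2,v_4], [v_1,v_3,v_5], [v_1,v_4,v_5]

giving chain groups C_0 ≅ Z^6, C_1 ≅ Z^12, C_2 ≅ Z^8.

The boundary map ∂_1: C_1 → C_0 maps an edge to its endpoints' difference, ∂[p,q] = q − p. For instance
  ∂[v_0,v_5] = [v_5] − [v_0].
The resulting 6×12 matrix has rank 5, and its Smith normal form has invariant factors (1,1,1,1,1).

∂_2: C_2 → C_1 maps a triangle to the signed sum of its edges. For instance
  ∂[v_0,v_2,v_3] = [v_2,v_3] − [v_0,v_3] + [v_0,v_2],
  ∂[v_1,v_2,v_4] = [v_2,v_4] − [v_1,v_4] + [v_1,v_2].
This gives a 12×8 integer matrix of rank 7; reducing to Smith normal form yields diagonal entries (1,1,1,1,1,1,1).

Now H_k = ker ∂_k / im ∂_{k+1}, so:

  H_0: rank C_0 − rank ∂_1 = 6 − 5 = 1, and the invariant factors of ∂_1 are all 1, so H_0 = Z.
  H_1: rank ker ∂_1 − rank ∂_2 = (12 − 5) − 7 = 0, and the invariant factors of ∂_2 are all 1, so H_1 = 0.
  H_2: rank ker ∂_2 − rank ∂_3 = (8 − 7) − 0 = 1, and there is no ∂_3, so H_2 = Z.

As a check, the Euler characteristic is 6 − 12 + 8 = 2, which agrees with 1 − 0 + 1 = 2.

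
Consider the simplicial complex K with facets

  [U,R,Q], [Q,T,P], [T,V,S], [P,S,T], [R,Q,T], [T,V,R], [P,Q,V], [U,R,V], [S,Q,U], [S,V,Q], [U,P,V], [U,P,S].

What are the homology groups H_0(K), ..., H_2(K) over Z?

H_0 ≅ Z,  H_1 ≅ Z/2,  H_2 = 0.

Order the vertices as P < Q < R < S < T < U < V. Listing each simplex with vertices in this order, K has dimension 2 with simplices:

  0-simplices (7): P, Q, R, S, T, U, V
  1-simplices (18): PQ, PS, PT, PU, PV, QR, QS, QT, QU, QV, RT, RU, RV, ST, SU, SV, TV, UV
  2-simplices (12): PQT, PQV, PST, PSU, PUV, QRT, QRU, QSU, QSV, RTV, RUV, STV

Hence C_0 ≅ Z^7, C_1 ≅ Z^18, C_2 ≅ Z^12.

Boundary ∂_1: C_1 → C_0 maps an edge to its endpoints' difference, ∂[p,q] = q − p. For instance
  ∂UV = V − U.
The 7×18 boundary matrix has rank 6 and Smith normal form diag(1,1,1,1,1,1).

The boundary map ∂_2: C_2 → C_1 acts by ∂[p,q,r] = [q,r] − [p,r] + [p,q]. For instance
  ∂QRU = RU − QU + QR,
  ∂QSV = SV − QV + QS.
The resulting 18×12 matrix has rank 12, and its Smith normal form has invariant factors (1,1,1,1,1,1,1,1,1,1,1,2).

Reading off H_k = ker ∂_k / im ∂_{k+1}:

  H_0: rank C_0 − rank ∂_1 = 7 − 6 = 1, and the invariant factors of ∂_1 are all 1, so H_0 = Z.
  H_1: rank ker ∂_1 − rank ∂_2 = (18 − 6) − 12 = 0, and ∂_2 has invariant factor 2 > 1, so H_1 = Z/2.
  H_2: rank ker ∂_2 − rank ∂_3 = (12 − 12) − 0 = 0, and there is no ∂_3, so H_2 = 0.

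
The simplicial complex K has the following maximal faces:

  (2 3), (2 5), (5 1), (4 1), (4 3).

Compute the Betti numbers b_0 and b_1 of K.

We work with the vertex ordering 1 < 2 < 3 < 4 < 5. The simplices of K, each written with vertices in increasing order, are:

  0-simplices (5): [1], [2], [3], [4], [5]
  1-simplices (5): [1,4], [1,5], [2,3], [2,5], [3,4]

so the chain groups are C_0 ≅ Z^5, C_1 ≅ Z^5.

Boundary ∂_1: C_1 → C_0 sends each edge [p,q] (with p < q) to q − p.
The 5×5 boundary matrix has rank 4 and Smith normal form diag(1,1,1,1).

Computing H_k = (kernel of ∂_k) / (image of ∂_{k+1}):

  H_0: rank C_0 − rank ∂_1 = 5 − 4 = 1, and the invariant factors of ∂_1 are all 1, so H_0 = Z.
  H_1: rank ker ∂_1 − rank ∂_2 = (5 − 4) − 0 = 1, and there is no ∂_2, so H_1 = Z.

Hence the Betti numbers are b_0 = 1, b_1 = 1.

b_0 = 1, b_1 = 1.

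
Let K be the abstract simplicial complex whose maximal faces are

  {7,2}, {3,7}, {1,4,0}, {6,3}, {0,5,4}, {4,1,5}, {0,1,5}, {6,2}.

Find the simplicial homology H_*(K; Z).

Order the vertices as 0 < 1 < 2 < 3 < 4 < 5 < 6 < 7. Listing each simplex with vertices in this order, K has dimension 2 with simplices:

  0-simplices (8): [0], [1], [2], [3], [4], [5], [6], [7]
  1-simplices (10): [0,1], [0,4], [0,5], [1,4], [1,5], [2,6], [2,7], [3,6], [3,7], [4,5]
  2-simplices (4): [0,1,4], [0,1,5], [0,4,5], [1,4,5]

giving chain groups C_0 ≅ Z^8, C_1 ≅ Z^10, C_2 ≅ Z^4.

The boundary map ∂_1: C_1 → C_0 is given by ∂[p,q] = [q] − [p]. For instance
  ∂[3,6] = [6] − [3].
This gives a 8×10 integer matrix of rank 6; reducing to Smith normal form yields diagonal entries (1,1,1,1,1,1).

The boundary map ∂_2: C_2 → C_1 maps a triangle to the signed sum of its edges. For instance
  ∂[0,1,4] = [1,4] − [0,4] + [0,1],
  ∂[1,4,5] = [4,5] − [1,5] + [1,4].
As a 10×4 matrix over Z this has rank 3, with invariant factors (1,1,1).

Computing H_k = (kernel of ∂_k) / (image of ∂_{k+1}):

  H_0: rank C_0 − rank ∂_1 = 8 − 6 = 2, and the invariant factors of ∂_1 are all 1, so H_0 ≅ Z^2.
  H_1: rank ker ∂_1 − rank ∂_2 = (10 − 6) − 3 = 1, and the invariant factors of ∂_2 are all 1, so H_1 ≅ Z.
  H_2: rank ker ∂_2 − rank ∂_3 = (4 − 3) − 0 = 1, and there is no ∂_3, so H_2 ≅ Z.

(K is a triangulation of the disjoint union of the 2-sphere S^2 and the circle S^1.)

H_0 = Z^2,  H_1 = Z,  H_2 = Z.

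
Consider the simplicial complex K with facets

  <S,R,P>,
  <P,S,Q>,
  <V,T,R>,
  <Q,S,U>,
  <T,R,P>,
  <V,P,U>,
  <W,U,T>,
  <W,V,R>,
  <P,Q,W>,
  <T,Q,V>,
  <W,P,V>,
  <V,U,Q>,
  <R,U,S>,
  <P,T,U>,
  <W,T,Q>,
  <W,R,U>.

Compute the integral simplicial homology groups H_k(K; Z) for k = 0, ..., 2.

H_0 = Z,  H_1 = Z^2,  H_2 = Z.

We work with the vertex ordering P < Q < R < S < T < U < V < W. The simplices of K, each written with vertices in increasing order, are:

  0-simplices (8): P, Q, R, S, T, U, V, W
  1-simplices (24): PQ, PR, PS, PT, PU, PV, PW, QS, QT, QU, QV, QW, RS, RT, RU, RV, RW, SU, TU, TV, TW, UV, UW, VW
  2-simplices (16): PQS, PQW, PRS, PRT, PTU, PUV, PVW, QSU, QTV, QTW, QUV, RSU, RTV, RUW, RVW, TUW

giving chain groups C_0 ≅ Z^8, C_1 ≅ Z^24, C_2 ≅ Z^16.

∂_1: C_1 → C_0 is given by ∂[p,q] = [q] − [p]. For instance
  ∂SU = U − S.
As a 8×24 matrix over Z this has rank 7, with invariant factors (1,1,1,1,1,1,1).

Boundary ∂_2: C_2 → C_1 sends each 2-simplex [p,q,r] to [q,r] − [p,r] + [p,q]. For instance
  ∂PQS = QS − PS + PQ,
  ∂QUV = UV − QV + QU.
The 24×16 boundary matrix has rank 15 and Smith normal form diag(1,1,1,1,1,1,1,1,1,1,1,1,1,1,1).

Now H_k = ker ∂_k / im ∂_{k+1}, so:

  H_0: rank C_0 − rank ∂_1 = 8 − 7 = 1, and the invariant factors of ∂_1 are all 1, so H_0 = Z.
  H_1: rank ker ∂_1 − rank ∂_2 = (24 − 7) − 15 = 2, and the invariant factors of ∂_2 are all 1, so H_1 = Z^2.
  H_2: rank ker ∂_2 − rank ∂_3 = (16 − 15) − 0 = 1, and there is no ∂_3, so H_2 = Z.

(K is a triangulation of the torus T^2.)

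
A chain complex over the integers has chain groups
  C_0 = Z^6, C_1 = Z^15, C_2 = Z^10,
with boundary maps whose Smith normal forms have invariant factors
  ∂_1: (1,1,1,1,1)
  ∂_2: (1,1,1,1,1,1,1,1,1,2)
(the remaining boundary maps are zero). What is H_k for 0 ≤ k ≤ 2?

H_0: b_0 = 6 − 0 − 5 = 1; torsion from ∂_1 factors > 1: none. So H_0 ≅ Z.
H_1: b_1 = 15 − 5 − 10 = 0; torsion from ∂_2 factors > 1: [2]. So H_1 ≅ Z/2.
H_2: b_2 = 10 − 10 − 0 = 0; torsion from ∂_3 factors > 1: none. So H_2 ≅ 0.

H_0 ≅ Z,  H_1 ≅ Z/2,  H_2 = 0.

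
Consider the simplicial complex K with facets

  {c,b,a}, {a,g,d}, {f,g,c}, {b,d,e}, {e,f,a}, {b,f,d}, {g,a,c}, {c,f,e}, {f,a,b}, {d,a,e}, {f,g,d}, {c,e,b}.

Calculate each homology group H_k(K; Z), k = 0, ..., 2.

We work with the vertex ordering a < b < c < d < e < f < g. The simplices of K, each written with vertices in increasing order, are:

  0-simplices (7): a, b, c, d, e, f, g
  1-simplices (18): ab, ac, ad, ae, af, ag, bc, bd, be, bf, ce, cf, cg, de, df, dg, ef, fg
  2-simplices (12): abc, abf, acg, ade, adg, aef, bce, bde, bdf, cef, cfg, dfg

giving chain groups C_0 ≅ Z^7, C_1 ≅ Z^18, C_2 ≅ Z^12.

Boundary ∂_1: C_1 → C_0 maps an edge to its endpoints' difference, ∂[p,q] = q − p. For instance
  ∂ad = d − a.
The resulting 7×18 matrix has rank 6, and its Smith normal form has invariant factors (1,1,1,1,1,1).

Boundary ∂_2: C_2 → C_1 sends each 2-simplex [p,q,r] to [q,r] − [p,r] + [p,q]. For instance
  ∂dfg = fg − dg + df,
  ∂cfg = fg − cg + cf.
As a 18×12 matrix over Z this has rank 12, with invariant factors (1,1,1,1,1,1,1,1,1,1,1,2).

Computing H_k = (kernel of ∂_k) / (image of ∂_{k+1}):

  H_0: rank C_0 − rank ∂_1 = 7 − 6 = 1, and the invariant factors of ∂_1 are all 1, so H_0 = Z.
  H_1: rank ker ∂_1 − rank ∂_2 = (18 − 6) − 12 = 0, and ∂_2 has invariant factor 2 > 1, so H_1 = Z/2.
  H_2: rank ker ∂_2 − rank ∂_3 = (12 − 12) − 0 = 0, and there is no ∂_3, so H_2 = 0.

H_0 = Z,  H_1 = Z/2,  H_2 = 0.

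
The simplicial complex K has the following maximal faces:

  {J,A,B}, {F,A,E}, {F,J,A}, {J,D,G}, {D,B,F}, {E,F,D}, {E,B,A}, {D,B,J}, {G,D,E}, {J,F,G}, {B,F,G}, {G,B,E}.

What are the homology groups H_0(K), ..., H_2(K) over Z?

H_0 ≅ Z,  H_1 ≅ Z/2,  H_2 = 0.

Order the vertices as A < B < D < E < F < G < J. Listing each simplex with vertices in this order, K has dimension 2 with simplices:

  0-simplices (7): A, B, D, E, F, G, J
  1-simplices (18): AB, AE, AF, AJ, BD, BE, BF, BG, BJ, DE, DF, DG, DJ, EF, EG, FG, FJ, GJ
  2-simplices (12): ABE, ABJ, AEF, AFJ, BDF, BDJ, BEG, BFG, DEF, DEG, DGJ, FGJ

Hence C_0 ≅ Z^7, C_1 ≅ Z^18, C_2 ≅ Z^12.

The boundary map ∂_1: C_1 → C_0 maps an edge to its endpoints' difference, ∂[p,q] = q − p.
This gives a 7×18 integer matrix of rank 6; reducing to Smith normal form yields diagonal entries (1,1,1,1,1,1).

∂_2: C_2 → C_1 sends each 2-simplex [p,q,r] to [q,r] − [p,r] + [p,q]. For instance
  ∂BFG = FG − BG + BF,
  ∂DEG = EG − DG + DE.
The 18×12 boundary matrix has rank 12 and Smith normal form diag(1,1,1,1,1,1,1,1,1,1,1,2).

Now H_k = ker ∂_k / im ∂_{k+1}, so:

  H_0: rank C_0 − rank ∂_1 = 7 − 6 = 1, and the invariant factors of ∂_1 are all 1, so H_0 = Z.
  H_1: rank ker ∂_1 − rank ∂_2 = (18 − 6) − 12 = 0, and ∂_2 has invariant factor 2 > 1, so H_1 = Z/2.
  H_2: rank ker ∂_2 − rank ∂_3 = (12 − 12) − 0 = 0, and there is no ∂_3, so H_2 = 0.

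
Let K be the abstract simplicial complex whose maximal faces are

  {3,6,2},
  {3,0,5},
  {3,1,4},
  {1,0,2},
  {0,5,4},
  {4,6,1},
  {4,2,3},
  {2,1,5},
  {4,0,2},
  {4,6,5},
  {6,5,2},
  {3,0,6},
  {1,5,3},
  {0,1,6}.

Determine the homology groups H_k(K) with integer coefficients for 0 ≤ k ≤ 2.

We work with the vertex ordering 0 < 1 < 2 < 3 < 4 < 5 < 6. The simplices of K, each written with vertices in increasing order, are:

  0-simplices (7): [0], [1], [2], [3], [4], [5], [6]
  1-simplices (21): [0,1], [0,2], [0,3], [0,4], [0,5], [0,6], [1,2], [1,3], [1,4], [1,5], [1,6], [2,3], [2,4], [2,5], [2,6], [3,4], [3,5], [3,6], [4,5], [4,6], [5,6]
  2-simplices (14): [0,1,2], [0,1,6], [0,2,4], [0,3,5], [0,3,6], [0,4,5], [1,2,5], [1,3,4], [1,3,5], [1,4,6], [2,3,4], [2,3,6], [2,5,6], [4,5,6]

giving chain groups C_0 ≅ Z^7, C_1 ≅ Z^21, C_2 ≅ Z^14.

∂_1: C_1 → C_0 maps an edge to its endpoints' difference, ∂[p,q] = q − p.
The resulting 7×21 matrix has rank 6, and its Smith normal form has invariant factors (1,1,1,1,1,1).

Boundary ∂_2: C_2 → C_1 sends each 2-simplex [p,q,r] to [q,r] − [p,r] + [p,q]. For instance
  ∂[1,2,5] = [2,5] − [1,5] + [1,2],
  ∂[0,2,4] = [2,4] − [0,4] + [0,2].
The resulting 21×14 matrix has rank 13, and its Smith normal form has invariant factors (1,1,1,1,1,1,1,1,1,1,1,1,1).

From H_k ≅ ker(∂_k) / im(∂_{k+1}) we obtain:

  H_0: rank C_0 − rank ∂_1 = 7 − 6 = 1, and the invariant factors of ∂_1 are all 1, so H_0 = Z.
  H_1: rank ker ∂_1 − rank ∂_2 = (21 − 6) − 13 = 2, and the invariant factors of ∂_2 are all 1, so H_1 = Z^2.
  H_2: rank ker ∂_2 − rank ∂_3 = (14 − 13) − 0 = 1, and there is no ∂_3, so H_2 = Z.

As a check, the Euler characteristic is 7 − 21 + 14 = 0, which agrees with 1 − 2 + 1 = 0.

H_0 = Z,  H_1 = Z^2,  H_2 = Z.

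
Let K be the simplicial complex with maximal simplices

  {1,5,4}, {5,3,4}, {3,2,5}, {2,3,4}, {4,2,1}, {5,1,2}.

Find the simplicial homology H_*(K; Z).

Take the total order 1 < 2 < 3 < 4 < 5 on the vertex set. Then K (dimension 2) consists of the simplices:

  0-simplices (5): [1], [2], [3], [4], [5]
  1-simplices (9): [1,2], [1,4], [1,5], [2,3], [2,4], [2,5], [3,4], [3,5], [4,5]
  2-simplices (6): [1,2,4], [1,2,5], [1,4,5], [2,3,4], [2,3,5], [3,4,5]

giving chain groups C_0 ≅ Z^5, C_1 ≅ Z^9, C_2 ≅ Z^6.

Boundary ∂_1: C_1 → C_0 maps an edge to its endpoints' difference, ∂[p,q] = q − p.
As a 5×9 matrix over Z this has rank 4, with invariant factors (1,1,1,1).

Boundary ∂_2: C_2 → C_1 acts by ∂[p,q,r] = [q,r] − [p,r] + [p,q]. For instance
  ∂[2,3,4] = [3,4] − [2,4] + [2,3],
  ∂[3,4,5] = [4,5] − [3,5] + [3,4].
The resulting 9×6 matrix has rank 5, and its Smith normal form has invariant factors (1,1,1,1,1).

From H_k ≅ ker(∂_k) / im(∂_{k+1}) we obtain:

  H_0: rank C_0 − rank ∂_1 = 5 − 4 = 1, and the invariant factors of ∂_1 are all 1, so H_0 ≅ Z.
  H_1: rank ker ∂_1 − rank ∂_2 = (9 − 4) − 5 = 0, and the invariant factors of ∂_2 are all 1, so H_1 ≅ 0.
  H_2: rank ker ∂_2 − rank ∂_3 = (6 − 5) − 0 = 1, and there is no ∂_3, so H_2 ≅ Z.

H_0 = Z,  H_1 = 0,  H_2 = Z.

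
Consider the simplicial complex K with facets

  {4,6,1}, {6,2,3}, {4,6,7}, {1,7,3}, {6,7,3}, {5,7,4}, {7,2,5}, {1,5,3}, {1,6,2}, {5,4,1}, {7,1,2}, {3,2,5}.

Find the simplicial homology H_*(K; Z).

H_0 = Z,  H_1 = Z/2Z,  H_2 = 0.

Take the total order 1 < 2 < 3 < 4 < 5 < 6 < 7 on the vertex set. Then K (dimension 2) consists of the simplices:

  0-simplices (7): [1], [2], [3], [4], [5], [6], [7]
  1-simplices (18): [1,2], [1,3], [1,4], [1,5], [1,6], [1,7], [2,3], [2,5], [2,6], [2,7], [3,5], [3,6], [3,7], [4,5], [4,6], [4,7], [5,7], [6,7]
  2-simplices (12): [1,2,6], [1,2,7], [1,3,5], [1,3,7], [1,4,5], [1,4,6], [2,3,5], [2,3,6], [2,5,7], [3,6,7], [4,5,7], [4,6,7]

Hence C_0 ≅ Z^7, C_1 ≅ Z^18, C_2 ≅ Z^12.

The boundary map ∂_1: C_1 → C_0 sends each edge [p,q] (with p < q) to q − p. For instance
  ∂[5,7] = [7] − [5].
The resulting 7×18 matrix has rank 6, and its Smith normal form has invariant factors (1,1,1,1,1,1).

The boundary map ∂_2: C_2 → C_1 sends each 2-simplex [p,q,r] to [q,r] − [p,r] + [p,q]. For instance
  ∂[3,6,7] = [6,7] − [3,7] + [3,6],
  ∂[1,4,5] = [4,5] − [1,5] + [1,4].
As a 18×12 matrix over Z this has rank 12, with invariant factors (1,1,1,1,1,1,1,1,1,1,1,2).

Computing H_k = (kernel of ∂_k) / (image of ∂_{k+1}):

  H_0: rank C_0 − rank ∂_1 = 7 − 6 = 1, and the invariant factors of ∂_1 are all 1, so H_0 ≅ Z.
  H_1: rank ker ∂_1 − rank ∂_2 = (18 − 6) − 12 = 0, and ∂_2 has invariant factor 2 > 1, so H_1 ≅ Z/2Z.
  H_2: rank ker ∂_2 − rank ∂_3 = (12 − 12) − 0 = 0, and there is no ∂_3, so H_2 ≅ 0.

As a check, the Euler characteristic is 7 − 18 + 12 = 1, which agrees with 1 − 0 + 0 = 1.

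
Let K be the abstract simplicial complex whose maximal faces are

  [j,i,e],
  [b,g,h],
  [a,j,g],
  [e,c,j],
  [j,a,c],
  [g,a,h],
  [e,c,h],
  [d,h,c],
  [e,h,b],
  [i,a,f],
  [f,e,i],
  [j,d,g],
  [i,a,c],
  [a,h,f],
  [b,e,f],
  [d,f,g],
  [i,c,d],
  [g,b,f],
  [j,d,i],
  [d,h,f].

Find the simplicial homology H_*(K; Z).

H_0 ≅ Z,  H_1 ≅ Z ⊕ Z_2,  H_2 = 0.

Fix the vertex order a < b < c < d < e < f < g < h < i < j and write every simplex with vertices in increasing order. Then dim K = 2 and the simplices of K are:

  0-simplices (10): a, b, c, d, e, f, g, h, i, j
  1-simplices (30): ac, af, ag, ah, ai, aj, be, bf, bg, bh, cd, ce, ch, ci, cj, df, dg, dh, di, dj, ef, eh, ei, ej, fg, fh, fi, gh, gj, ij
  2-simplices (20): aci, acj, afh, afi, agh, agj, bef, beh, bfg, bgh, cdh, cdi, ceh, cej, dfg, dfh, dgj, dij, efi, eij

giving chain groups C_0 ≅ Z^10, C_1 ≅ Z^30, C_2 ≅ Z^20.

∂_1: C_1 → C_0 is given by ∂[p,q] = [q] − [p]. For instance
  ∂af = f − a.
As a 10×30 matrix over Z this has rank 9, with invariant factors (1,1,1,1,1,1,1,1,1).

Boundary ∂_2: C_2 → C_1 maps a triangle to the signed sum of its edges. For instance
  ∂bfg = fg − bg + bf,
  ∂afi = fi − ai + af.
As a 30×20 matrix over Z this has rank 20, with invariant factors (1,1,1,1,1,1,1,1,1,1,1,1,1,1,1,1,1,1,1,2).

Computing H_k = (kernel of ∂_k) / (image of ∂_{k+1}):

  H_0: rank C_0 − rank ∂_1 = 10 − 9 = 1, and the invariant factors of ∂_1 are all 1, so H_0 = Z.
  H_1: rank ker ∂_1 − rank ∂_2 = (30 − 9) − 20 = 1, and ∂_2 has invariant factor 2 > 1, so H_1 = Z ⊕ Z_2.
  H_2: rank ker ∂_2 − rank ∂_3 = (20 − 20) − 0 = 0, and there is no ∂_3, so H_2 = 0.

As a check, the Euler characteristic is 10 − 30 + 20 = 0, which agrees with 1 − 1 + 0 = 0.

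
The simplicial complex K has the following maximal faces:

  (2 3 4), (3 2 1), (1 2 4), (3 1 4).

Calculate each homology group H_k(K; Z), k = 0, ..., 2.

H_0 ≅ Z,  H_1 = 0,  H_2 ≅ Z.

Fix the vertex order 1 < 2 < 3 < 4 and write every simplex with vertices in increasing order. Then dim K = 2 and the simplices of K are:

  0-simplices (4): [1], [2], [3], [4]
  1-simplices (6): [1,2], [1,3], [1,4], [2,3], [2,4], [3,4]
  2-simplices (4): [1,2,3], [1,2,4], [1,3,4], [2,3,4]

Hence C_0 ≅ Z^4, C_1 ≅ Z^6, C_2 ≅ Z^4.

The boundary map ∂_1: C_1 → C_0 sends each edge [p,q] (with p < q) to q − p.
This gives a 4×6 integer matrix of rank 3; reducing to Smith normal form yields diagonal entries (1,1,1).

∂_2: C_2 → C_1 acts by ∂[p,q,r] = [q,r] − [p,r] + [p,q]. For instance
  ∂[1,3,4] = [3,4] − [1,4] + [1,3],
  ∂[1,2,3] = [2,3] − [1,3] + [1,2].
As a 6×4 matrix over Z this has rank 3, with invariant factors (1,1,1).

From H_k ≅ ker(∂_k) / im(∂_{k+1}) we obtain:

  H_0: rank C_0 − rank ∂_1 = 4 − 3 = 1, and the invariant factors of ∂_1 are all 1, so H_0 = Z.
  H_1: rank ker ∂_1 − rank ∂_2 = (6 − 3) − 3 = 0, and the invariant factors of ∂_2 are all 1, so H_1 = 0.
  H_2: rank ker ∂_2 − rank ∂_3 = (4 − 3) − 0 = 1, and there is no ∂_3, so H_2 = Z.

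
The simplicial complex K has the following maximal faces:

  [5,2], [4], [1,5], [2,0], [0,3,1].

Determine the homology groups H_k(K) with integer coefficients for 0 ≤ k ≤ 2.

H_0 = Z^2,  H_1 = Z,  H_2 = 0.

Order the vertices as 0 < 1 < 2 < 3 < 4 < 5. Listing each simplex with vertices in this order, K has dimension 2 with simplices:

  0-simplices (6): [0], [1], [2], [3], [4], [5]
  1-simplices (6): [0,1], [0,2], [0,3], [1,3], [1,5], [2,5]
  2-simplices (1): [0,1,3]

giving chain groups C_0 ≅ Z^6, C_1 ≅ Z^6, C_2 ≅ Z^1.

∂_1: C_1 → C_0 maps an edge to its endpoints' difference, ∂[p,q] = q − p.
The resulting 6×6 matrix has rank 4, and its Smith normal form has invariant factors (1,1,1,1).

∂_2: C_2 → C_1 acts by ∂[p,q,r] = [q,r] − [p,r] + [p,q]. For instance
  ∂[0,1,3] = [1,3] − [0,3] + [0,1].
The 6×1 boundary matrix has rank 1 and Smith normal form diag(1).

Now H_k = ker ∂_k / im ∂_{k+1}, so:

  H_0: rank C_0 − rank ∂_1 = 6 − 4 = 2, and the invariant factors of ∂_1 are all 1, so H_0 ≅ Z^2.
  H_1: rank ker ∂_1 − rank ∂_2 = (6 − 4) − 1 = 1, and the invariant factors of ∂_2 are all 1, so H_1 ≅ Z.
  H_2: rank ker ∂_2 − rank ∂_3 = (1 − 1) − 0 = 0, and there is no ∂_3, so H_2 ≅ 0.

As a check, the Euler characteristic is 6 − 6 + 1 = 1, which agrees with 2 − 1 + 0 = 1.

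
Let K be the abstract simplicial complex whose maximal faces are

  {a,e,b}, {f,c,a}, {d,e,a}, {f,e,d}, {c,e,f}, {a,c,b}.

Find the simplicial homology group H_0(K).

We work with the vertex ordering a < b < c < d < e < f. The simplices of K, each written with vertices in increasing order, are:

  0-simplices (6): a, b, c, d, e, f
  1-simplices (12): ab, ac, ad, ae, af, bc, be, ce, cf, de, df, ef
  2-simplices (6): abc, abe, acf, ade, cef, def

Hence C_0 ≅ Z^6, C_1 ≅ Z^12, C_2 ≅ Z^6.

∂_1: C_1 → C_0 maps an edge to its endpoints' difference, ∂[p,q] = q − p. For instance
  ∂ce = e − c.
The 6×12 boundary matrix has rank 5 and Smith normal form diag(1,1,1,1,1).

The boundary map ∂_2: C_2 → C_1 sends each 2-simplex [p,q,r] to [q,r] − [p,r] + [p,q]. For instance
  ∂acf = cf − af + ac,
  ∂def = ef − df + de.
As a 12×6 matrix over Z this has rank 6, with invariant factors (1,1,1,1,1,1).

From H_k ≅ ker(∂_k) / im(∂_{k+1}) we obtain:

  H_0: rank C_0 − rank ∂_1 = 6 − 5 = 1, and the invariant factors of ∂_1 are all 1, so H_0 = Z.

H_0 ≅ Z.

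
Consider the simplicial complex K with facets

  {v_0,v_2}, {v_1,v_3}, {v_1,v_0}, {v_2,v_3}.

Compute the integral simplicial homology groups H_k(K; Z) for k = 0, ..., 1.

Fix the vertex order v_0 < v_1 < v_2 < v_3 and write every simplex with vertices in increasing order. Then dim K = 1 and the simplices of K are:

  0-simplices (4): [v_0], [v_1], [v_2], [v_3]
  1-simplices (4): [v_0,v_1], [v_0,v_2], [v_1,v_3], [v_2,v_3]

so the chain groups are C_0 ≅ Z^4, C_1 ≅ Z^4.

∂_1: C_1 → C_0 is given by ∂[p,q] = [q] − [p].
As a 4×4 matrix over Z this has rank 3, with invariant factors (1,1,1).

Now H_k = ker ∂_k / im ∂_{k+1}, so:

  H_0: rank C_0 − rank ∂_1 = 4 − 3 = 1, and the invariant factors of ∂_1 are all 1, so H_0 = Z.
  H_1: rank ker ∂_1 − rank ∂_2 = (4 − 3) − 0 = 1, and there is no ∂_2, so H_1 = Z.

As a check, the Euler characteristic is 4 − 4 = 0, which agrees with 1 − 1 = 0.

H_0 = Z,  H_1 = Z.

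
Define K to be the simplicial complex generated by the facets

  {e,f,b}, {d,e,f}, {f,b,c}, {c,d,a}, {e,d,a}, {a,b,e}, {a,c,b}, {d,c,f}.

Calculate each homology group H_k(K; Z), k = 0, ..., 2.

Fix the vertex order a < b < c < d < e < f and write every simplex with vertices in increasing order. Then dim K = 2 and the simplices of K are:

  0-simplices (6): a, b, c, d, e, f
  1-simplices (12): ab, ac, ad, ae, bc, be, bf, cd, cf, de, df, ef
  2-simplices (8): abc, abe, acd, ade, bcf, bef, cdf, def

so the chain groups are C_0 ≅ Z^6, C_1 ≅ Z^12, C_2 ≅ Z^8.

The boundary map ∂_1: C_1 → C_0 sends each edge [p,q] (with p < q) to q − p. For instance
  ∂de = e − d.
As a 6×12 matrix over Z this has rank 5, with invariant factors (1,1,1,1,1).

Boundary ∂_2: C_2 → C_1 acts by ∂[p,q,r] = [q,r] − [p,r] + [p,q]. For instance
  ∂def = ef − df + de,
  ∂acd = cd − ad + ac.
The 12×8 boundary matrix has rank 7 and Smith normal form diag(1,1,1,1,1,1,1).

From H_k ≅ ker(∂_k) / im(∂_{k+1}) we obtain:

  H_0: rank C_0 − rank ∂_1 = 6 − 5 = 1, and the invariant factors of ∂_1 are all 1, so H_0 ≅ Z.
  H_1: rank ker ∂_1 − rank ∂_2 = (12 − 5) − 7 = 0, and the invariant factors of ∂_2 are all 1, so H_1 ≅ 0.
  H_2: rank ker ∂_2 − rank ∂_3 = (8 − 7) − 0 = 1, and there is no ∂_3, so H_2 ≅ Z.

(K is a triangulation of the 2-sphere S^2.)

H_0 = Z,  H_1 = 0,  H_2 = Z.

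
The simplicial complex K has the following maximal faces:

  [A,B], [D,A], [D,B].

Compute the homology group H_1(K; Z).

Take the total order A < B < D on the vertex set. Then K (dimension 1) consists of the simplices:

  0-simplices (3): A, B, D
  1-simplices (3): AB, AD, BD

giving chain groups C_0 ≅ Z^3, C_1 ≅ Z^3.

The boundary map ∂_1: C_1 → C_0 is given by ∂[p,q] = [q] − [p].
This gives a 3×3 integer matrix of rank 2; reducing to Smith normal form yields diagonal entries (1,1).

From H_k ≅ ker(∂_k) / im(∂_{k+1}) we obtain:

  H_1: rank ker ∂_1 − rank ∂_2 = (3 − 2) − 0 = 1, and there is no ∂_2, so H_1 ≅ Z.

H_1 ≅ Z.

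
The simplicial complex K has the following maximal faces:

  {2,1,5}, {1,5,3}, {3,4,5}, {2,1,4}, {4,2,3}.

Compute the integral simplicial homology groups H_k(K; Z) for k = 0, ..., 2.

H_0 ≅ Z,  H_1 ≅ Z,  H_2 = 0.

Take the total order 1 < 2 < 3 < 4 < 5 on the vertex set. Then K (dimension 2) consists of the simplices:

  0-simplices (5): [1], [2], [3], [4], [5]
  1-simplices (10): [1,2], [1,3], [1,4], [1,5], [2,3], [2,4], [2,5], [3,4], [3,5], [4,5]
  2-simplices (5): [1,2,4], [1,2,5], [1,3,5], [2,3,4], [3,4,5]

giving chain groups C_0 ≅ Z^5, C_1 ≅ Z^10, C_2 ≅ Z^5.

Boundary ∂_1: C_1 → C_0 sends each edge [p,q] (with p < q) to q − p. For instance
  ∂[1,5] = [5] − [1].
This gives a 5×10 integer matrix of rank 4; reducing to Smith normal form yields diagonal entries (1,1,1,1).

The boundary map ∂_2: C_2 → C_1 maps a triangle to the signed sum of its edges. For instance
  ∂[2,3,4] = [3,4] − [2,4] + [2,3],
  ∂[1,2,5] = [2,5] − [1,5] + [1,2].
The resulting 10×5 matrix has rank 5, and its Smith normal form has invariant factors (1,1,1,1,1).

From H_k ≅ ker(∂_k) / im(∂_{k+1}) we obtain:

  H_0: rank C_0 − rank ∂_1 = 5 − 4 = 1, and the invariant factors of ∂_1 are all 1, so H_0 ≅ Z.
  H_1: rank ker ∂_1 − rank ∂_2 = (10 − 4) − 5 = 1, and the invariant factors of ∂_2 are all 1, so H_1 ≅ Z.
  H_2: rank ker ∂_2 − rank ∂_3 = (5 − 5) − 0 = 0, and there is no ∂_3, so H_2 ≅ 0.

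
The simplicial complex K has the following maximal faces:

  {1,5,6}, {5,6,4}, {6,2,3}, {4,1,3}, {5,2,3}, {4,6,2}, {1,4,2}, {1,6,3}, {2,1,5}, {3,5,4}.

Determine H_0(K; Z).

Fix the vertex order 1 < 2 < 3 < 4 < 5 < 6 and write every simplex with vertices in increasing order. Then dim K = 2 and the simplices of K are:

  0-simplices (6): [1], [2], [3], [4], [5], [6]
  1-simplices (15): [1,2], [1,3], [1,4], [1,5], [1,6], [2,3], [2,4], [2,5], [2,6], [3,4], [3,5], [3,6], [4,5], [4,6], [5,6]
  2-simplices (10): [1,2,4], [1,2,5], [1,3,4], [1,3,6], [1,5,6], [2,3,5], [2,3,6], [2,4,6], [3,4,5], [4,5,6]

giving chain groups C_0 ≅ Z^6, C_1 ≅ Z^15, C_2 ≅ Z^10.

∂_1: C_1 → C_0 is given by ∂[p,q] = [q] − [p]. For instance
  ∂[2,3] = [3] − [2].
The resulting 6×15 matrix has rank 5, and its Smith normal form has invariant factors (1,1,1,1,1).

The boundary map ∂_2: C_2 → C_1 acts by ∂[p,q,r] = [q,r] − [p,r] + [p,q]. For instance
  ∂[1,2,5] = [2,5] − [1,5] + [1,2],
  ∂[1,5,6] = [5,6] − [1,6] + [1,5].
The 15×10 boundary matrix has rank 10 and Smith normal form diag(1,1,1,1,1,1,1,1,1,2).

Computing H_k = (kernel of ∂_k) / (image of ∂_{k+1}):

  H_0: rank C_0 − rank ∂_1 = 6 − 5 = 1, and the invariant factors of ∂_1 are all 1, so H_0 = Z.

(K is a triangulation of the real projective plane RP^2.)

H_0 = Z.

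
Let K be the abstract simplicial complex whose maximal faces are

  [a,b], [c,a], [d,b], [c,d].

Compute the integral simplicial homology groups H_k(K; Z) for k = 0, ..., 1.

H_0 = Z,  H_1 = Z.

Order the vertices as a < b < c < d. Listing each simplex with vertices in this order, K has dimension 1 with simplices:

  0-simplices (4): a, b, c, d
  1-simplices (4): ab, ac, bd, cd

Hence C_0 ≅ Z^4, C_1 ≅ Z^4.

∂_1: C_1 → C_0 maps an edge to its endpoints' difference, ∂[p,q] = q − p. For instance
  ∂bd = d − b.
As a 4×4 matrix over Z this has rank 3, with invariant factors (1,1,1).

Computing H_k = (kernel of ∂_k) / (image of ∂_{k+1}):

  H_0: rank C_0 − rank ∂_1 = 4 − 3 = 1, and the invariant factors of ∂_1 are all 1, so H_0 ≅ Z.
  H_1: rank ker ∂_1 − rank ∂_2 = (4 − 3) − 0 = 1, and there is no ∂_2, so H_1 ≅ Z.

(K is a triangulation of the circle S^1.)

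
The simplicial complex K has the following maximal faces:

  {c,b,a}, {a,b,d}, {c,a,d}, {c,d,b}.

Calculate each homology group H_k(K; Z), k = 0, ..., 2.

Fix the vertex order a < b < c < d and write every simplex with vertices in increasing order. Then dim K = 2 and the simplices of K are:

  0-simplices (4): a, b, c, d
  1-simplices (6): ab, ac, ad, bc, bd, cd
  2-simplices (4): abc, abd, acd, bcd

giving chain groups C_0 ≅ Z^4, C_1 ≅ Z^6, C_2 ≅ Z^4.

The boundary map ∂_1: C_1 → C_0 sends each edge [p,q] (with p < q) to q − p. For instance
  ∂cd = d − c.
This gives a 4×6 integer matrix of rank 3; reducing to Smith normal form yields diagonal entries (1,1,1).

The boundary map ∂_2: C_2 → C_1 sends each 2-simplex [p,q,r] to [q,r] − [p,r] + [p,q]. For instance
  ∂abd = bd − ad + ab,
  ∂acd = cd − ad + ac.
As a 6×4 matrix over Z this has rank 3, with invariant factors (1,1,1).

Computing H_k = (kernel of ∂_k) / (image of ∂_{k+1}):

  H_0: rank C_0 − rank ∂_1 = 4 − 3 = 1, and the invariant factors of ∂_1 are all 1, so H_0 ≅ Z.
  H_1: rank ker ∂_1 − rank ∂_2 = (6 − 3) − 3 = 0, and the invariant factors of ∂_2 are all 1, so H_1 ≅ 0.
  H_2: rank ker ∂_2 − rank ∂_3 = (4 − 3) − 0 = 1, and there is no ∂_3, so H_2 ≅ Z.

H_0 ≅ Z,  H_1 = 0,  H_2 ≅ Z.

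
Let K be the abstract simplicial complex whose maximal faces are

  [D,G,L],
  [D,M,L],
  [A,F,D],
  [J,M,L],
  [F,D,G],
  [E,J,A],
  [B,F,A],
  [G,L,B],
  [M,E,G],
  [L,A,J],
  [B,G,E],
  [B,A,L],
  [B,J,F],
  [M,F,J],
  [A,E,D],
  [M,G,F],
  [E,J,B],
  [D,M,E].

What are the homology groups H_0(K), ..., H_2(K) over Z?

K has 9 vertices, 27 edges, 18 triangles.
rank ∂_0 = 0, rank ∂_1 = 8 ⇒ b_0 = 9 − 0 − 8 = 1; all invariant factors of ∂_1 are 1 so no torsion. So H_0 ≅ Z.
rank ∂_1 = 8, rank ∂_2 = 18 ⇒ b_1 = 27 − 8 − 18 = 1; ∂_2 has invariant factor(s) [2] giving torsion. So H_1 ≅ Z ⊕ Z/2Z.
rank ∂_2 = 18, rank ∂_3 = 0 ⇒ b_2 = 18 − 18 − 0 = 0. So H_2 ≅ 0.

H_0 = Z,  H_1 = Z ⊕ Z/2Z,  H_2 = 0.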